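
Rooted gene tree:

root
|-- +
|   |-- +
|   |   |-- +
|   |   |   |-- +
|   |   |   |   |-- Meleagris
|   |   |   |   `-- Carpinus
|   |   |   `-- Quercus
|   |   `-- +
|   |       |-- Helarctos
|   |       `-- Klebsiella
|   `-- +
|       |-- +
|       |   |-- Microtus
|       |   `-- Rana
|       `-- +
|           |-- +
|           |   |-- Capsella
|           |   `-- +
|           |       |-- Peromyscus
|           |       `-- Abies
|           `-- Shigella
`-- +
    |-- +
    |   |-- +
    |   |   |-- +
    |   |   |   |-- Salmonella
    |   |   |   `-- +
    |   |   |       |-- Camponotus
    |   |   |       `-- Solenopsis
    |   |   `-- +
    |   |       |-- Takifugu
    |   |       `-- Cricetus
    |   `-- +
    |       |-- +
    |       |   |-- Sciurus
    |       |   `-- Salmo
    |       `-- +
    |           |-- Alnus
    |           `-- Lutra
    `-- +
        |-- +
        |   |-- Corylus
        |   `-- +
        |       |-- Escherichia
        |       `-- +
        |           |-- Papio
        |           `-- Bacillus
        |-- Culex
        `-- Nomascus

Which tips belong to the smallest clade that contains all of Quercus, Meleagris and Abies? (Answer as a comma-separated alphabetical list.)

Tracing Quercus: it sits inside ((Meleagris,Carpinus),Quercus).
Tracing Meleagris: it sits inside (Meleagris,Carpinus).
Tracing Abies: it sits inside (Peromyscus,Abies).
The smallest clade enclosing all 3 is ((((Meleagris,Carpinus),Quercus),(Helarctos,Klebsiella)),((Microtus,Rana),((Capsella,(Peromyscus,Abies)),Shigella))); the answer is its 11 terminal taxa in alphabetical order.

Abies, Capsella, Carpinus, Helarctos, Klebsiella, Meleagris, Microtus, Peromyscus, Quercus, Rana, Shigella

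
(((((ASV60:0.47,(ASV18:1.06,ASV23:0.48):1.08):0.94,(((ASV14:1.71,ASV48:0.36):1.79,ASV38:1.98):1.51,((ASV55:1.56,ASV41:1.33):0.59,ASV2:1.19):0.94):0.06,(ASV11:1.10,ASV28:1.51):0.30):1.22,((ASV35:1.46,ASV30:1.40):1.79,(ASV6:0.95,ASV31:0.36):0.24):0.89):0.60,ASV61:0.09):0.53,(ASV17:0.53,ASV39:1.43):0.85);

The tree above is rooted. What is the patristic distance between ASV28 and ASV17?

The path runs ASV28 → … → MRCA → … → ASV17; the MRCA is the root of the tree.
Branch lengths along that path: 1.51 + 0.30 + 1.22 + 0.60 + 0.53 + 0.85 + 0.53 = 5.54.

5.54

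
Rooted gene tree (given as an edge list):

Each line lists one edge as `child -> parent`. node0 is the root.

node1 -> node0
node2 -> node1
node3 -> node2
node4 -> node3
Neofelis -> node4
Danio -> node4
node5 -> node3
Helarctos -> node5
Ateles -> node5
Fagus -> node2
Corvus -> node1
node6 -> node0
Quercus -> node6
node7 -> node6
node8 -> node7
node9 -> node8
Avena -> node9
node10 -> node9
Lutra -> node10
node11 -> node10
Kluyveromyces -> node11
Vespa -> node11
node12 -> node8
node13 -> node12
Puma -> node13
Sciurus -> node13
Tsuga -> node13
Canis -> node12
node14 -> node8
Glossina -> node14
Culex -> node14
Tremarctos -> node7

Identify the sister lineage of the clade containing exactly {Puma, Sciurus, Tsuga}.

Canis

The clade containing exactly {Puma, Sciurus, Tsuga} attaches to the tree at the node subtending ((Puma,Sciurus,Tsuga),Canis).
The other lineage descending from that same node — the sister group — is the single tip Canis.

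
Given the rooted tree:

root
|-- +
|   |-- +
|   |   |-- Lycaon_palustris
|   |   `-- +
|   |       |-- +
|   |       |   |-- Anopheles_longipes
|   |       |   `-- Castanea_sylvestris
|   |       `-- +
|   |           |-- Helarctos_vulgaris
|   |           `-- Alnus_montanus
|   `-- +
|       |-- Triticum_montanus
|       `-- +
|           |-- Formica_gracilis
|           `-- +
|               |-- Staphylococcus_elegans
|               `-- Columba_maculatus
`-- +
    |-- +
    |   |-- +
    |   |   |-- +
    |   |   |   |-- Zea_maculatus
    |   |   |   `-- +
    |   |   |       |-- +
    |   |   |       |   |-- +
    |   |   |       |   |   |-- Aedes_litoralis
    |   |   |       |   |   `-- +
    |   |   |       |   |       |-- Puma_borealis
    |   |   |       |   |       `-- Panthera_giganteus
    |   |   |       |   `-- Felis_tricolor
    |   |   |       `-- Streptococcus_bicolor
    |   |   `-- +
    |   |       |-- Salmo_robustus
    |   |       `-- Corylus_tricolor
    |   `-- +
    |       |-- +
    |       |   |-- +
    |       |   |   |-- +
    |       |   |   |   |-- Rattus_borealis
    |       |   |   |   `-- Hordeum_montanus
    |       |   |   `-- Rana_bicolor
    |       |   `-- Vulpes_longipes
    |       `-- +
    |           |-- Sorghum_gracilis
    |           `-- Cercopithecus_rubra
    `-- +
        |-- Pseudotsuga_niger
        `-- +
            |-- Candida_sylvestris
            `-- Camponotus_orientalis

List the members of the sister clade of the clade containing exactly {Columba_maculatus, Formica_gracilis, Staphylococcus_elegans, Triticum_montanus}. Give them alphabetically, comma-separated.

Alnus_montanus, Anopheles_longipes, Castanea_sylvestris, Helarctos_vulgaris, Lycaon_palustris

The clade containing exactly {Columba_maculatus, Formica_gracilis, Staphylococcus_elegans, Triticum_montanus} attaches to the tree at the node subtending ((Lycaon_palustris,((Anopheles_longipes,Castanea_sylvestris),(Helarctos_vulgaris,Alnus_montanus))),(Triticum_montanus,(Formica_gracilis,(Staphylococcus_elegans,Columba_maculatus)))).
The other lineage descending from that same node — the sister group — is (Lycaon_palustris,((Anopheles_longipes,Castanea_sylvestris),(Helarctos_vulgaris,Alnus_montanus))); its 5 tips in alphabetical order are the answer.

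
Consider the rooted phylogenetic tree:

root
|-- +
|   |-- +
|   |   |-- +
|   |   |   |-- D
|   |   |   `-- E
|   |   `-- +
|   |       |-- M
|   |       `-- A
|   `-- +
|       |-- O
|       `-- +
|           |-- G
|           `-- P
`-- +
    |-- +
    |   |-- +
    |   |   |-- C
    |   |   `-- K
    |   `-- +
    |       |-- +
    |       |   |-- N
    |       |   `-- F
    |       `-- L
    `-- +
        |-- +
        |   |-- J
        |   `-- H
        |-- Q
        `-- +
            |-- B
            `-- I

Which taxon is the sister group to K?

C

K attaches to the tree at the node subtending (C,K).
The other lineage descending from that same node — the sister group — is the single tip C.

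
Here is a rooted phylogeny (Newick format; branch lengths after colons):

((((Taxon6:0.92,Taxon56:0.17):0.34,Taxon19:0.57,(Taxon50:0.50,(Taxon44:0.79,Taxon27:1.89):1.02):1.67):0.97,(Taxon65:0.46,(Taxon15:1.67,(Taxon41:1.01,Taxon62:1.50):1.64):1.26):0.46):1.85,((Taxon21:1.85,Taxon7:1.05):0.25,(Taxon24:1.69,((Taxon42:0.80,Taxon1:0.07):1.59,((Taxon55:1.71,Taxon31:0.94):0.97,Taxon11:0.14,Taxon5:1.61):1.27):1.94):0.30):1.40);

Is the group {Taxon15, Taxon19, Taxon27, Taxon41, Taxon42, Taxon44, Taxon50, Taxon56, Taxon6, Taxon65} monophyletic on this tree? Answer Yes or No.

No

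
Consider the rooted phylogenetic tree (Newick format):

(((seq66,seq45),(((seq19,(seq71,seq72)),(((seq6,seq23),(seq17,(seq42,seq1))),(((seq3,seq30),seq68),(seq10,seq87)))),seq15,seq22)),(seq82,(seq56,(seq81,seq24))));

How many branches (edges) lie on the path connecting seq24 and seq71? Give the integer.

The MRCA of seq24 and seq71 is the root of the tree.
From seq24 up to that node: 4 branches. From seq71 up to the same node: 6 branches. Total: 4 + 6 = 10.

10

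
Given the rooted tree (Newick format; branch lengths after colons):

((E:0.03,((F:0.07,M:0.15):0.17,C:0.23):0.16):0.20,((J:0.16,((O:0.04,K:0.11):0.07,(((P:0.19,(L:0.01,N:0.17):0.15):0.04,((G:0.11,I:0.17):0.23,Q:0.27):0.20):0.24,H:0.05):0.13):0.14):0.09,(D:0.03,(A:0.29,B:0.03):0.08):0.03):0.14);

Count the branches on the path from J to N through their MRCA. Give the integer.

7

The MRCA of J and N is the node subtending (J,((O,K),(((P,(L,N)),((G,I),Q)),H))).
From J up to that node: 1 branch. From N up to the same node: 6 branches. Total: 1 + 6 = 7.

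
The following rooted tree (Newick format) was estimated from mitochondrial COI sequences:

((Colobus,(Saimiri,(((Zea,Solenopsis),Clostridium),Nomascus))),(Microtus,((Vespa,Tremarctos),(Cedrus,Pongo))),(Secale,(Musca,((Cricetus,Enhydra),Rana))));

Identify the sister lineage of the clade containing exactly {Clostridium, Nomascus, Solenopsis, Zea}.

Saimiri

The clade containing exactly {Clostridium, Nomascus, Solenopsis, Zea} attaches to the tree at the node subtending (Saimiri,(((Zea,Solenopsis),Clostridium),Nomascus)).
The other lineage descending from that same node — the sister group — is the single tip Saimiri.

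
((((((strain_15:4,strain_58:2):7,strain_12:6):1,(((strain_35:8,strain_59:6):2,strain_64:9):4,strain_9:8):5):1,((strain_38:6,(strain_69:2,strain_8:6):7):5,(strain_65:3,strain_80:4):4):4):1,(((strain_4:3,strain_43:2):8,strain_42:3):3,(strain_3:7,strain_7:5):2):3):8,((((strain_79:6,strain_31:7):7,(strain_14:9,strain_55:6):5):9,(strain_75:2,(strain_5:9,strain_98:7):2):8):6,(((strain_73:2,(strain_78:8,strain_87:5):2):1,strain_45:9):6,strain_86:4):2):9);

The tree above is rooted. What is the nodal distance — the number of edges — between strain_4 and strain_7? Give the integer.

5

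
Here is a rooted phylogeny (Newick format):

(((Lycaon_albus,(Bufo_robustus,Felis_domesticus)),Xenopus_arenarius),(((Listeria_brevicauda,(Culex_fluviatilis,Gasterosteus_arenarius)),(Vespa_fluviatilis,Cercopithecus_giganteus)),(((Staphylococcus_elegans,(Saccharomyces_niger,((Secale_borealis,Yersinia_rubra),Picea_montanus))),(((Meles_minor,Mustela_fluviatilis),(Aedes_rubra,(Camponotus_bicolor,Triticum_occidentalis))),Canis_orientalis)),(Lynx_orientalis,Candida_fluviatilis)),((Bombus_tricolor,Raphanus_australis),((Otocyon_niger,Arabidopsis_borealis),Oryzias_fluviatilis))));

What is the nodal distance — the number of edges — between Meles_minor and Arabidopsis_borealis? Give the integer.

10

The MRCA of Meles_minor and Arabidopsis_borealis is the node subtending (((Listeria_brevicauda,(Culex_fluviatilis,Gasterosteus_arenarius)),(Vespa_fluviatilis,Cercopithecus_giganteus)),(((Staphylococcus_elegans,(Saccharomyces_niger,((Secale_borealis,Yersinia_rubra),Picea_montanus))),(((Meles_minor,Mustela_fluviatilis),(Aedes_rubra,(Camponotus_bicolor,Triticum_occidentalis))),Canis_orientalis)),(Lynx_orientalis,Candida_fluviatilis)),((Bombus_tricolor,Raphanus_australis),((Otocyon_niger,Arabidopsis_borealis),Oryzias_fluviatilis))).
From Meles_minor up to that node: 6 branches. From Arabidopsis_borealis up to the same node: 4 branches. Total: 6 + 4 = 10.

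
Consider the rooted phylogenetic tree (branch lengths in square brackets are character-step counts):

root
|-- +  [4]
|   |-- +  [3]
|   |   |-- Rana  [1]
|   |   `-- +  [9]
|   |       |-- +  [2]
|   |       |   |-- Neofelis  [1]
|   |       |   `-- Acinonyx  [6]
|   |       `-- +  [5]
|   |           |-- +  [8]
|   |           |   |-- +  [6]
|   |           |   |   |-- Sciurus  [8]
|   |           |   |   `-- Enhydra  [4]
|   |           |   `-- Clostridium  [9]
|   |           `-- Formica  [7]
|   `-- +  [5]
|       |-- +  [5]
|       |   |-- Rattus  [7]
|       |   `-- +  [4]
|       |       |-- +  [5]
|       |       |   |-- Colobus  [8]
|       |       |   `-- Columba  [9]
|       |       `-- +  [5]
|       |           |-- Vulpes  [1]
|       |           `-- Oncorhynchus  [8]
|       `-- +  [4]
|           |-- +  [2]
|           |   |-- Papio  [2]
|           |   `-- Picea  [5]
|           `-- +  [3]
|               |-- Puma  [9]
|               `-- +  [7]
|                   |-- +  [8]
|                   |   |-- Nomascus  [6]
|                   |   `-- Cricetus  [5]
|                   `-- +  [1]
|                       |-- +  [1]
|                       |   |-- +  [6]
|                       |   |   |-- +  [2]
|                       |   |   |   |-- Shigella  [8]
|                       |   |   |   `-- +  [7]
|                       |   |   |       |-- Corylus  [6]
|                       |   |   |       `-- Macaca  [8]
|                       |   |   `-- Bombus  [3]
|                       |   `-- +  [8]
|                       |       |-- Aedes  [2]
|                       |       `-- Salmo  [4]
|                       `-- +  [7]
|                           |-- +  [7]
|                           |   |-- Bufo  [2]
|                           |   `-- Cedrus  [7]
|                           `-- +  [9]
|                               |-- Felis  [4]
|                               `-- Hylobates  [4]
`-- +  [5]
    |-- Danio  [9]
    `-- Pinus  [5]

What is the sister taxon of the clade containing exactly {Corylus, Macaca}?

Shigella

The clade containing exactly {Corylus, Macaca} attaches to the tree at the node subtending (Shigella,(Corylus,Macaca)).
The other lineage descending from that same node — the sister group — is the single tip Shigella.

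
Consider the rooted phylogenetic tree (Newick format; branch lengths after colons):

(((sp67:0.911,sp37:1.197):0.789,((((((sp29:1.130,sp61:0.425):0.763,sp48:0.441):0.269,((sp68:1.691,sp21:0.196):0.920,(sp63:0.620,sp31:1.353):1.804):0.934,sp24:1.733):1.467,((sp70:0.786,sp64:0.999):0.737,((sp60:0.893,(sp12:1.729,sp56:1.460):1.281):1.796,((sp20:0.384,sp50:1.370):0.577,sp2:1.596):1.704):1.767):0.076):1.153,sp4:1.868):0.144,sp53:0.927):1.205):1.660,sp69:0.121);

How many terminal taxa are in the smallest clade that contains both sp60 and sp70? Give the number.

8

The MRCA of sp60 and sp70 is the node subtending ((sp70,sp64),((sp60,(sp12,sp56)),((sp20,sp50),sp2))).
That clade contains 8 terminal taxa: sp12, sp2, sp20, sp50, sp56, sp60, sp64, sp70.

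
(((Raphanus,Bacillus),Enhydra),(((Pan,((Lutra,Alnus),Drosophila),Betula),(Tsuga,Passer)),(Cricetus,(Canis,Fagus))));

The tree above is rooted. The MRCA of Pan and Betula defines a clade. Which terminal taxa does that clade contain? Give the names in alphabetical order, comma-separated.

Alnus, Betula, Drosophila, Lutra, Pan

Tracing Pan: it sits inside (Pan,((Lutra,Alnus),Drosophila),Betula).
Tracing Betula: it sits inside (Pan,((Lutra,Alnus),Drosophila),Betula).
The smallest clade enclosing both is (Pan,((Lutra,Alnus),Drosophila),Betula); the answer is its 5 terminal taxa in alphabetical order.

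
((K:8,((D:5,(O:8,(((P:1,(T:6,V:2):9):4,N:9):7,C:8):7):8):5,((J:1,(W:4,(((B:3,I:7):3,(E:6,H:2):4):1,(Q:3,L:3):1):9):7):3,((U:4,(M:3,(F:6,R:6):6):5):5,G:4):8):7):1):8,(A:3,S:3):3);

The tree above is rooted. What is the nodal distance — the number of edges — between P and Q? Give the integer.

The MRCA of P and Q is the node subtending ((D,(O,(((P,(T,V)),N),C))),((J,(W,(((B,I),(E,H)),(Q,L)))),((U,(M,(F,R))),G))).
From P up to that node: 6 branches. From Q up to the same node: 6 branches. Total: 6 + 6 = 12.

12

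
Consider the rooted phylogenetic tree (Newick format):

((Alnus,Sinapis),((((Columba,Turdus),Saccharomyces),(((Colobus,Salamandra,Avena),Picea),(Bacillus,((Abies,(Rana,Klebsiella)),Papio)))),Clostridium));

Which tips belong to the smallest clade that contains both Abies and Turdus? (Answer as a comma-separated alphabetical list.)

Abies, Avena, Bacillus, Colobus, Columba, Klebsiella, Papio, Picea, Rana, Saccharomyces, Salamandra, Turdus

Tracing Abies: it sits inside (Abies,(Rana,Klebsiella)).
Tracing Turdus: it sits inside (Columba,Turdus).
The smallest clade enclosing both is (((Columba,Turdus),Saccharomyces),(((Colobus,Salamandra,Avena),Picea),(Bacillus,((Abies,(Rana,Klebsiella)),Papio)))); the answer is its 12 terminal taxa in alphabetical order.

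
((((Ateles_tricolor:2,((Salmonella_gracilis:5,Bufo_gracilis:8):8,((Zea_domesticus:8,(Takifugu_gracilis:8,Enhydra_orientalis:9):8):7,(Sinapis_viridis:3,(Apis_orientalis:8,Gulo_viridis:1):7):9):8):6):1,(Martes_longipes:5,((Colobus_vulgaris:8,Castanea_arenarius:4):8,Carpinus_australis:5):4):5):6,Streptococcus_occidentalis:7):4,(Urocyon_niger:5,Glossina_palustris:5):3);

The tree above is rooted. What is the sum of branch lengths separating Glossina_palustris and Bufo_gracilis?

The path runs Glossina_palustris → … → MRCA → … → Bufo_gracilis; the MRCA is the root of the tree.
Branch lengths along that path: 5 + 3 + 4 + 6 + 1 + 6 + 8 + 8 = 41.

41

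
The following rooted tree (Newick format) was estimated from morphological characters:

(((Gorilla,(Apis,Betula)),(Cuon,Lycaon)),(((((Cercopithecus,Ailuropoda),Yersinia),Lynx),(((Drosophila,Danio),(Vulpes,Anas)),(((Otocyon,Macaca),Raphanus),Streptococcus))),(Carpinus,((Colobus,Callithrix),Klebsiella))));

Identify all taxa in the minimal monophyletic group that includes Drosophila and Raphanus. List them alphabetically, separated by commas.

Anas, Danio, Drosophila, Macaca, Otocyon, Raphanus, Streptococcus, Vulpes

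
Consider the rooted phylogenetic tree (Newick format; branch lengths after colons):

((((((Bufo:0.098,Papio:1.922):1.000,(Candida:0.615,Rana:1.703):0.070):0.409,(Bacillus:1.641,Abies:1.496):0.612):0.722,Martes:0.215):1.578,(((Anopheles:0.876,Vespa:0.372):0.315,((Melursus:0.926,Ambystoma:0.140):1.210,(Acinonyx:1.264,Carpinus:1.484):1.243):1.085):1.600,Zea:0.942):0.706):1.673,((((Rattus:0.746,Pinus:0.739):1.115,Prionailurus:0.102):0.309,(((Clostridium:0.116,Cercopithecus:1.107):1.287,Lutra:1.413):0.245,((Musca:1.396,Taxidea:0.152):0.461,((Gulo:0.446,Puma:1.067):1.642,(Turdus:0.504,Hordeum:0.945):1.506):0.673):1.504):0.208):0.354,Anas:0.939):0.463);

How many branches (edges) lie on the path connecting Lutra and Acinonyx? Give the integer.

11

The MRCA of Lutra and Acinonyx is the root of the tree.
From Lutra up to that node: 5 branches. From Acinonyx up to the same node: 6 branches. Total: 5 + 6 = 11.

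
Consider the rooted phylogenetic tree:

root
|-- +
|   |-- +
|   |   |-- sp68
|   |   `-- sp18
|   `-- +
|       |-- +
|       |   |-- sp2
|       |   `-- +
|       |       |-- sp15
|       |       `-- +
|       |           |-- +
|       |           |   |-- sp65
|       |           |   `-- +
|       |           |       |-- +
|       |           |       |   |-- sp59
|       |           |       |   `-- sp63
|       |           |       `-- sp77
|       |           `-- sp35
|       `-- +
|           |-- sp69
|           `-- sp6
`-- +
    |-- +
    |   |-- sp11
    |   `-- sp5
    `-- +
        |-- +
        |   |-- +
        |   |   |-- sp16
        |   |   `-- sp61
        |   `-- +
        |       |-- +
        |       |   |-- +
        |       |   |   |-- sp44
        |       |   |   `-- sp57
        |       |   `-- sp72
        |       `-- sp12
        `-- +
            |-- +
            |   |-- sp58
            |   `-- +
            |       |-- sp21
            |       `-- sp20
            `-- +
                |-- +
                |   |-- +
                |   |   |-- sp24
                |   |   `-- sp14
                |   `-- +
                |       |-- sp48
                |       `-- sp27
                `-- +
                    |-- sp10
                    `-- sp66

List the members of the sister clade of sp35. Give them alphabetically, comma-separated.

sp35 attaches to the tree at the node subtending ((sp65,((sp59,sp63),sp77)),sp35).
The other lineage descending from that same node — the sister group — is (sp65,((sp59,sp63),sp77)); its 4 tips in alphabetical order are the answer.

sp59, sp63, sp65, sp77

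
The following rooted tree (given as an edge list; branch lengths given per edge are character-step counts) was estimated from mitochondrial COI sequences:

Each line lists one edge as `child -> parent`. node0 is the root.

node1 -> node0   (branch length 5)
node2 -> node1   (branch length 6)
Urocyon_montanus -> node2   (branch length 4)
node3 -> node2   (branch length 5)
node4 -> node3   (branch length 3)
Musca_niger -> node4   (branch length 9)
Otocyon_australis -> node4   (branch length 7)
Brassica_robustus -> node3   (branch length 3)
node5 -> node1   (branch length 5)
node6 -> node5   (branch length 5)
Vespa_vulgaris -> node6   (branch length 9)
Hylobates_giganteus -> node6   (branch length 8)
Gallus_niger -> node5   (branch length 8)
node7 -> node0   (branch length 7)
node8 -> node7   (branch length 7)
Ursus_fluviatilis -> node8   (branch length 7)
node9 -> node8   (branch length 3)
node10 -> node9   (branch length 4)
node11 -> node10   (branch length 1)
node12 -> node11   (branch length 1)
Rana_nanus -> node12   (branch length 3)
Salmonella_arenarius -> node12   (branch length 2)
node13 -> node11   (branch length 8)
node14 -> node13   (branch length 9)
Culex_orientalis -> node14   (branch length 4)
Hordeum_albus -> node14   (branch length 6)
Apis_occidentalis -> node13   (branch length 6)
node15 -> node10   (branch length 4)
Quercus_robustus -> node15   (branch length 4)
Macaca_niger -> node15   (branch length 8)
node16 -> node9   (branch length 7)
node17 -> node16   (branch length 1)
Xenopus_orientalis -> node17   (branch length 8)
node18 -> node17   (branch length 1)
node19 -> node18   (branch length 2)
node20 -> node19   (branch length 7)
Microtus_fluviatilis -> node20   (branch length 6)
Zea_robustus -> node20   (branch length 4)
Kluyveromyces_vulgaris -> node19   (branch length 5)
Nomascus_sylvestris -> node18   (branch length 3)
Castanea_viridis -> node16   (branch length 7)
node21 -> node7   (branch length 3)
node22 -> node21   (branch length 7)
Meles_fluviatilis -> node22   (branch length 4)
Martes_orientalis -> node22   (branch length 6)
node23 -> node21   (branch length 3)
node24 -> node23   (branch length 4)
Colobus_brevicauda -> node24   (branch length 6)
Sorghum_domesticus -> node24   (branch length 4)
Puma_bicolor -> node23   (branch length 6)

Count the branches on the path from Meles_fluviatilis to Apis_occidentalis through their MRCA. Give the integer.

9

The MRCA of Meles_fluviatilis and Apis_occidentalis is the node subtending ((Ursus_fluviatilis,((((Rana_nanus,Salmonella_arenarius),((Culex_orientalis,Hordeum_albus),Apis_occidentalis)),(Quercus_robustus,Macaca_niger)),((Xenopus_orientalis,(((Microtus_fluviatilis,Zea_robustus),Kluyveromyces_vulgaris),Nomascus_sylvestris)),Castanea_viridis))),((Meles_fluviatilis,Martes_orientalis),((Colobus_brevicauda,Sorghum_domesticus),Puma_bicolor))).
From Meles_fluviatilis up to that node: 3 branches. From Apis_occidentalis up to the same node: 6 branches. Total: 3 + 6 = 9.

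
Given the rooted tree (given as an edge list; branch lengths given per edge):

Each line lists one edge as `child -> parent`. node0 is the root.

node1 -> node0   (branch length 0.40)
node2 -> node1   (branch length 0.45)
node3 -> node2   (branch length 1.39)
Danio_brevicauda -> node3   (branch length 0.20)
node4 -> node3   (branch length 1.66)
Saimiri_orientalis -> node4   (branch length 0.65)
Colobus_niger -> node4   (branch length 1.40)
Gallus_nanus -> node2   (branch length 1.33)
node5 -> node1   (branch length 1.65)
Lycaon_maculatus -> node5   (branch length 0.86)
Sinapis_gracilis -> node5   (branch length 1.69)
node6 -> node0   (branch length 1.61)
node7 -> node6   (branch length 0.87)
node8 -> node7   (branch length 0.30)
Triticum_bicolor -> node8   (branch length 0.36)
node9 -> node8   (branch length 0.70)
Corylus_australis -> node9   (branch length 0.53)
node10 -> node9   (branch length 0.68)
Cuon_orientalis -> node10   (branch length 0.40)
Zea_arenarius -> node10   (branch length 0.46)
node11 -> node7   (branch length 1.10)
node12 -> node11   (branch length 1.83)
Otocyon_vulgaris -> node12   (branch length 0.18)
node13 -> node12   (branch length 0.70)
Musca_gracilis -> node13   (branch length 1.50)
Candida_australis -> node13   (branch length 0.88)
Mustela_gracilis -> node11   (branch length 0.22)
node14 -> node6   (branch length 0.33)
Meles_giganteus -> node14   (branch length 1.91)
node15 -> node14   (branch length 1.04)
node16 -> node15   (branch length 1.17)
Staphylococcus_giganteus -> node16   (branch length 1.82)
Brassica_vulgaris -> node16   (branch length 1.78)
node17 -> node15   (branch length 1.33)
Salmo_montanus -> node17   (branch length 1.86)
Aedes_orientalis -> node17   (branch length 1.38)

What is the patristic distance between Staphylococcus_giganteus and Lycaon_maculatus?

8.88

The path runs Staphylococcus_giganteus → … → MRCA → … → Lycaon_maculatus; the MRCA is the root of the tree.
Branch lengths along that path: 1.82 + 1.17 + 1.04 + 0.33 + 1.61 + 0.40 + 1.65 + 0.86 = 8.88.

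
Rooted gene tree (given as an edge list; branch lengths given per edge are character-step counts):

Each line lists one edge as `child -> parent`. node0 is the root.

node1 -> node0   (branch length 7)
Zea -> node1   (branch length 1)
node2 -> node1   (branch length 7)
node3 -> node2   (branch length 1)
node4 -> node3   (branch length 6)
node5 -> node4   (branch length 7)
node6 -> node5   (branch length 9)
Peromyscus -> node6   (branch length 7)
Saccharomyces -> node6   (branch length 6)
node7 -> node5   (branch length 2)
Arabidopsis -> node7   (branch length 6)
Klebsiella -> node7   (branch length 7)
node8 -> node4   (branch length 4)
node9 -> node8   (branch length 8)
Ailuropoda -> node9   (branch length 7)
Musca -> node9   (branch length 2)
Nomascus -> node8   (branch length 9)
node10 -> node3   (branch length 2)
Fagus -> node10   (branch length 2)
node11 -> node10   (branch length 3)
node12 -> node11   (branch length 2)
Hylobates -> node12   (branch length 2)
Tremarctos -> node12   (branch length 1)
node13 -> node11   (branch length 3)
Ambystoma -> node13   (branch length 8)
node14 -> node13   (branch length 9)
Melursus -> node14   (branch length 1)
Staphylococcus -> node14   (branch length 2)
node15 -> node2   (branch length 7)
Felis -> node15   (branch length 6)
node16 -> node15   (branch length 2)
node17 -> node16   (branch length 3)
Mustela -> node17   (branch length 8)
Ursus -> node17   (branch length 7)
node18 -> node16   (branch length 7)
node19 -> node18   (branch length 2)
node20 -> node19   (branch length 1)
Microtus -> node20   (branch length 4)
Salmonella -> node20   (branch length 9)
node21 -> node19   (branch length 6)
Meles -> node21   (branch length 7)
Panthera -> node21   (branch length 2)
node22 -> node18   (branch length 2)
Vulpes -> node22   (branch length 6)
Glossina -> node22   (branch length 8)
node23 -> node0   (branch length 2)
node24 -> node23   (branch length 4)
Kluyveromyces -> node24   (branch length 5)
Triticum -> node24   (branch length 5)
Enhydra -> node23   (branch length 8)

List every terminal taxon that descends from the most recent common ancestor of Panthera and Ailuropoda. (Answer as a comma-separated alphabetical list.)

Tracing Panthera: it sits inside (Meles,Panthera).
Tracing Ailuropoda: it sits inside (Ailuropoda,Musca).
The smallest clade enclosing both is (((((Peromyscus,Saccharomyces),(Arabidopsis,Klebsiella)),((Ailuropoda,Musca),Nomascus)),(Fagus,((Hylobates,Tremarctos),(Ambystoma,(Melursus,Staphylococcus))))),(Felis,((Mustela,Ursus),(((Microtus,Salmonella),(Meles,Panthera)),(Vulpes,Glossina))))); the answer is its 22 terminal taxa in alphabetical order.

Ailuropoda, Ambystoma, Arabidopsis, Fagus, Felis, Glossina, Hylobates, Klebsiella, Meles, Melursus, Microtus, Musca, Mustela, Nomascus, Panthera, Peromyscus, Saccharomyces, Salmonella, Staphylococcus, Tremarctos, Ursus, Vulpes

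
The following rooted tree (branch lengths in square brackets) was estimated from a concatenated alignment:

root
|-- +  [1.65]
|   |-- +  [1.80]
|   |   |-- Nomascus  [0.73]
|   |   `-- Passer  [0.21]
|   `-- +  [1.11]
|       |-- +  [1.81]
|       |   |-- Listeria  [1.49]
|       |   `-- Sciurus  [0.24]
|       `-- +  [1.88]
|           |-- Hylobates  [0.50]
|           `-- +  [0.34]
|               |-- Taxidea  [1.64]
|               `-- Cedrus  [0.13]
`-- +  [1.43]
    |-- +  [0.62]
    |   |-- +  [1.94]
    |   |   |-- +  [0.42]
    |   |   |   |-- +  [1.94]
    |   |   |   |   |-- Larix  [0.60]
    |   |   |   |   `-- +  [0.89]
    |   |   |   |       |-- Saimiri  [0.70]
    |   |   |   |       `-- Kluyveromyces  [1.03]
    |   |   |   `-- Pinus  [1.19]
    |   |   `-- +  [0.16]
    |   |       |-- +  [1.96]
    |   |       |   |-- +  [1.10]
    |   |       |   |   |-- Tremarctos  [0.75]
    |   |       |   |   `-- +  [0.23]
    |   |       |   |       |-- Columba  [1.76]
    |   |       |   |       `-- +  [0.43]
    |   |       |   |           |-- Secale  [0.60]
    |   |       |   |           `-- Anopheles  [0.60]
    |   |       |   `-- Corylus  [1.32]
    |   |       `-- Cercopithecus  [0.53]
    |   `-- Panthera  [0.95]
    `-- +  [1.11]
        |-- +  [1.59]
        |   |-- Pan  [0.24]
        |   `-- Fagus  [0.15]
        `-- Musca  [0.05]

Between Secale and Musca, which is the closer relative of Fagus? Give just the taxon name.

Musca

The MRCA of Fagus and Musca subtends ((Pan,Fagus),Musca) (3 taxa).
The MRCA of Fagus and Secale subtends (((((Larix,(Saimiri,Kluyveromyces)),Pinus),(((Tremarctos,(Columba,(Secale,Anopheles))),Corylus),Cercopithecus)),Panthera),((Pan,Fagus),Musca)) (14 taxa).
The first is nested inside the second, so Fagus shares a more recent common ancestor with Musca.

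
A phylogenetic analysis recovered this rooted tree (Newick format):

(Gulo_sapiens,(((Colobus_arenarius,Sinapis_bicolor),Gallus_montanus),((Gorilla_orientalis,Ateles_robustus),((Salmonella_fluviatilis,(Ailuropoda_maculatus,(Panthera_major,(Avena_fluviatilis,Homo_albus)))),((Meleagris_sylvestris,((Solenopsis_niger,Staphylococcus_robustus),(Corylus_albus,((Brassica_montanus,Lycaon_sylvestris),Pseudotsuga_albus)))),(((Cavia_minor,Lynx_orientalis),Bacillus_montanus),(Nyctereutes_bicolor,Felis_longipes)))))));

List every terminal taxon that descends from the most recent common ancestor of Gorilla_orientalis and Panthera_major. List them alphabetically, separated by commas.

Tracing Gorilla_orientalis: it sits inside (Gorilla_orientalis,Ateles_robustus).
Tracing Panthera_major: it sits inside (Panthera_major,(Avena_fluviatilis,Homo_albus)).
The smallest clade enclosing both is ((Gorilla_orientalis,Ateles_robustus),((Salmonella_fluviatilis,(Ailuropoda_maculatus,(Panthera_major,(Avena_fluviatilis,Homo_albus)))),((Meleagris_sylvestris,((Solenopsis_niger,Staphylococcus_robustus),(Corylus_albus,((Brassica_montanus,Lycaon_sylvestris),Pseudotsuga_albus)))),(((Cavia_minor,Lynx_orientalis),Bacillus_montanus),(Nyctereutes_bicolor,Felis_longipes))))); the answer is its 19 terminal taxa in alphabetical order.

Ailuropoda_maculatus, Ateles_robustus, Avena_fluviatilis, Bacillus_montanus, Brassica_montanus, Cavia_minor, Corylus_albus, Felis_longipes, Gorilla_orientalis, Homo_albus, Lycaon_sylvestris, Lynx_orientalis, Meleagris_sylvestris, Nyctereutes_bicolor, Panthera_major, Pseudotsuga_albus, Salmonella_fluviatilis, Solenopsis_niger, Staphylococcus_robustus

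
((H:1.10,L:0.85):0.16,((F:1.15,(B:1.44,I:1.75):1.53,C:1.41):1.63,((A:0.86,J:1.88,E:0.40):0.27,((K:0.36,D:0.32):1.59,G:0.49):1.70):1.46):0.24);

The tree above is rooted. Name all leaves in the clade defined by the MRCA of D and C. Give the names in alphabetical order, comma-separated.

A, B, C, D, E, F, G, I, J, K

Tracing D: it sits inside (K,D).
Tracing C: it sits inside (F,(B,I),C).
The smallest clade enclosing both is ((F,(B,I),C),((A,J,E),((K,D),G))); the answer is its 10 terminal taxa in alphabetical order.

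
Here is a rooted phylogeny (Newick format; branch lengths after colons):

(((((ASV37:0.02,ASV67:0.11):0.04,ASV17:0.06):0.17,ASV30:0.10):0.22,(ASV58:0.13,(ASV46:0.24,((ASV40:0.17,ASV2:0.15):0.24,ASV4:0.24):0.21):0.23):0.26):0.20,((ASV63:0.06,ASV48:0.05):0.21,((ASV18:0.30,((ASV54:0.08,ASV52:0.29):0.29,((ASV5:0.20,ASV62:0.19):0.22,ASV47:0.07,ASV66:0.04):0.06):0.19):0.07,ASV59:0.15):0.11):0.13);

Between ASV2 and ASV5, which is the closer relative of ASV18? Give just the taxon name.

ASV5

The MRCA of ASV18 and ASV5 subtends (ASV18,((ASV54,ASV52),((ASV5,ASV62),ASV47,ASV66))) (7 taxa).
The MRCA of ASV18 and ASV2 is the root, subtending the entire tree (19 taxa).
The first is nested inside the second, so ASV18 shares a more recent common ancestor with ASV5.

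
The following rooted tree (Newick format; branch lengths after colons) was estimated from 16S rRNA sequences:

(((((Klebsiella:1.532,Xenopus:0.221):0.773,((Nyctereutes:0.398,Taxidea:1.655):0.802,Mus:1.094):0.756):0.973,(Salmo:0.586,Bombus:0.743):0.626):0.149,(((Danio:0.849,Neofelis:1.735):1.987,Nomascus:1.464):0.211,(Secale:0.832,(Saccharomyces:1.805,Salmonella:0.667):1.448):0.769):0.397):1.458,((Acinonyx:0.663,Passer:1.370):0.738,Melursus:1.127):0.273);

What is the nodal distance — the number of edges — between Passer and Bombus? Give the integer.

7

The MRCA of Passer and Bombus is the root of the tree.
From Passer up to that node: 3 branches. From Bombus up to the same node: 4 branches. Total: 3 + 4 = 7.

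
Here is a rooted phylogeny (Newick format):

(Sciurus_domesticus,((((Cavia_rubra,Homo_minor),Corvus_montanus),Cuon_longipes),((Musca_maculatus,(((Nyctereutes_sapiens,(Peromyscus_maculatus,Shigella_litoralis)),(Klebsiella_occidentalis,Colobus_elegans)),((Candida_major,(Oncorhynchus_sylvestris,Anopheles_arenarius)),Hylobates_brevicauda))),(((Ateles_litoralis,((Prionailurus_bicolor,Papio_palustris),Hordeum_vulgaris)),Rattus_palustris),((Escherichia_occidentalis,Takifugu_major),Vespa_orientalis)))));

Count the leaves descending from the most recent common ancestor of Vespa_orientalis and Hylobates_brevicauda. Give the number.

18

The MRCA of Vespa_orientalis and Hylobates_brevicauda is the node subtending ((Musca_maculatus,(((Nyctereutes_sapiens,(Peromyscus_maculatus,Shigella_litoralis)),(Klebsiella_occidentalis,Colobus_elegans)),((Candida_major,(Oncorhynchus_sylvestris,Anopheles_arenarius)),Hylobates_brevicauda))),(((Ateles_litoralis,((Prionailurus_bicolor,Papio_palustris),Hordeum_vulgaris)),Rattus_palustris),((Escherichia_occidentalis,Takifugu_major),Vespa_orientalis))).
That clade contains 18 terminal taxa: Anopheles_arenarius, Ateles_litoralis, Candida_major, Colobus_elegans, Escherichia_occidentalis, Hordeum_vulgaris, Hylobates_brevicauda, Klebsiella_occidentalis, Musca_maculatus, Nyctereutes_sapiens, Oncorhynchus_sylvestris, Papio_palustris, Peromyscus_maculatus, Prionailurus_bicolor, Rattus_palustris, Shigella_litoralis, Takifugu_major, Vespa_orientalis.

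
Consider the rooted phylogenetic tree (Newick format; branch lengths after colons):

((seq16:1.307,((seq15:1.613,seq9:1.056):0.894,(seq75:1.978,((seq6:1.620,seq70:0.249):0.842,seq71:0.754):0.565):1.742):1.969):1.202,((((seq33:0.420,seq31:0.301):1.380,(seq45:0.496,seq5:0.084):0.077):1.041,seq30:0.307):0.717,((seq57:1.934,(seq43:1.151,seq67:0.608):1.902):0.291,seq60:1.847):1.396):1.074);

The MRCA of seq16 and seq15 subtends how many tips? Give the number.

The MRCA of seq16 and seq15 is the node subtending (seq16,((seq15,seq9),(seq75,((seq6,seq70),seq71)))).
That clade contains 7 terminal taxa: seq15, seq16, seq6, seq70, seq71, seq75, seq9.

7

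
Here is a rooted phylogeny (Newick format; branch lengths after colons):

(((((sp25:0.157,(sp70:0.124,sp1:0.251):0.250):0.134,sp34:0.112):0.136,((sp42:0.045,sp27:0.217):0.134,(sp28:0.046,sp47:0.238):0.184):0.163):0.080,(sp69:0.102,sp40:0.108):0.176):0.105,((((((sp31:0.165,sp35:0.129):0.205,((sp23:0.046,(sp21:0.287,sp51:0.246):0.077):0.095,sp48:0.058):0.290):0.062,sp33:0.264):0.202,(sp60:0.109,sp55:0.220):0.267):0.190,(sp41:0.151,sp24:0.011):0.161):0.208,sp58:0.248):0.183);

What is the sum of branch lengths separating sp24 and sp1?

1.519

The path runs sp24 → … → MRCA → … → sp1; the MRCA is the root of the tree.
Branch lengths along that path: 0.011 + 0.161 + 0.208 + 0.183 + 0.105 + 0.080 + 0.136 + 0.134 + 0.250 + 0.251 = 1.519.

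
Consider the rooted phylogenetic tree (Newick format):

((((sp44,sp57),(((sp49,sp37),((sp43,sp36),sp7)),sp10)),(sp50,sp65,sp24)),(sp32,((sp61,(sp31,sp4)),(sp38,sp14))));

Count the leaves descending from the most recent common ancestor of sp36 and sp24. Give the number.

11

The MRCA of sp36 and sp24 is the node subtending (((sp44,sp57),(((sp49,sp37),((sp43,sp36),sp7)),sp10)),(sp50,sp65,sp24)).
That clade contains 11 terminal taxa: sp10, sp24, sp36, sp37, sp43, sp44, sp49, sp50, sp57, sp65, sp7.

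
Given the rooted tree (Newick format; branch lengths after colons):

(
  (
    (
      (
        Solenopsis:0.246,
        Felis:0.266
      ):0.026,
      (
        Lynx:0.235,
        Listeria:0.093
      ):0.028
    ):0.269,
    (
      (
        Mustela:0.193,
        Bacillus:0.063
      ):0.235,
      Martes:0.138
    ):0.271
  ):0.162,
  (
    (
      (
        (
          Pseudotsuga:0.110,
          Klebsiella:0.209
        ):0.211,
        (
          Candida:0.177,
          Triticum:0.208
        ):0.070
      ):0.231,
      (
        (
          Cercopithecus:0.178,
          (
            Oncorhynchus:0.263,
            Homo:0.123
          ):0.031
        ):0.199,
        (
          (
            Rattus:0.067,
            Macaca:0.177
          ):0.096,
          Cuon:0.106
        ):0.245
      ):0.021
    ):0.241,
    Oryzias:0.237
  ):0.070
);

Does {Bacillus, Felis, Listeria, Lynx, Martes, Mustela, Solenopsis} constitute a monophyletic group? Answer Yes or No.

Yes

The most recent common ancestor of these taxa subtends (((Solenopsis,Felis),(Lynx,Listeria)),((Mustela,Bacillus),Martes)).
That clade has exactly 7 tips — every listed taxon and nothing else — so the group is monophyletic.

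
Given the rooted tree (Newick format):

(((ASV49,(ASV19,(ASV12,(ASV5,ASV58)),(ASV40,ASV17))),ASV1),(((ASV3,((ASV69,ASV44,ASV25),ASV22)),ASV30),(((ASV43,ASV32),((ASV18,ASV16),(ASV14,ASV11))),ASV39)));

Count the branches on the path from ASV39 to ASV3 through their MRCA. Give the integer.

5

The MRCA of ASV39 and ASV3 is the node subtending (((ASV3,((ASV69,ASV44,ASV25),ASV22)),ASV30),(((ASV43,ASV32),((ASV18,ASV16),(ASV14,ASV11))),ASV39)).
From ASV39 up to that node: 2 branches. From ASV3 up to the same node: 3 branches. Total: 2 + 3 = 5.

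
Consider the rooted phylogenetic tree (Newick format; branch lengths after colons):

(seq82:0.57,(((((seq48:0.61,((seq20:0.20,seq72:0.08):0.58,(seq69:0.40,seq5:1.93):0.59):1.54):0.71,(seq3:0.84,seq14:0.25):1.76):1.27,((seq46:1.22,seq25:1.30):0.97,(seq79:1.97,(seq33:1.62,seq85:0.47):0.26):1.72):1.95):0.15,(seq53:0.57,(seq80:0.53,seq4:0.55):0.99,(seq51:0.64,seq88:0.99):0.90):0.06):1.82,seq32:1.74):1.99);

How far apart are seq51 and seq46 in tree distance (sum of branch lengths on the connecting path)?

The path runs seq51 → … → MRCA → … → seq46; the MRCA is the node subtending ((((seq48,((seq20,seq72),(seq69,seq5))),(seq3,seq14)),((seq46,seq25),(seq79,(seq33,seq85)))),(seq53,(seq80,seq4),(seq51,seq88))).
Branch lengths along that path: 0.64 + 0.90 + 0.06 + 0.15 + 1.95 + 0.97 + 1.22 = 5.89.

5.89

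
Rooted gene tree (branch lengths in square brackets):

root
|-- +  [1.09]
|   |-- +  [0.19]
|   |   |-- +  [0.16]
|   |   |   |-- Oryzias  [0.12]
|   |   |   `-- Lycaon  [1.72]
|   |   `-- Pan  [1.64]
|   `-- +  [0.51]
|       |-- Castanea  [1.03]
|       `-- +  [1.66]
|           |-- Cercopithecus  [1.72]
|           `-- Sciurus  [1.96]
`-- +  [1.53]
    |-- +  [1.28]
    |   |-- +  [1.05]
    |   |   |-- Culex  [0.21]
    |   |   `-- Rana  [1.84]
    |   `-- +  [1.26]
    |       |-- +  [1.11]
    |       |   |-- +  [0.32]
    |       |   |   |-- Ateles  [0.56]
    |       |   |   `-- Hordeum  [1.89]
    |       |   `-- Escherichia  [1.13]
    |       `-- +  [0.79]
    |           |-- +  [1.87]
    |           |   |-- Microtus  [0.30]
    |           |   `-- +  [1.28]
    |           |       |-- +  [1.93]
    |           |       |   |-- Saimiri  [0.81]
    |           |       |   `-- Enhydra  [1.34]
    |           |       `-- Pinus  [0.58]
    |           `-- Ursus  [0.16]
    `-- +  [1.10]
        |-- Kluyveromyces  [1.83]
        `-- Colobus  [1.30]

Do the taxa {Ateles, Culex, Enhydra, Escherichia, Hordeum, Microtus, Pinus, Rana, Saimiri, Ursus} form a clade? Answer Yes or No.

The most recent common ancestor of these taxa subtends ((Culex,Rana),(((Ateles,Hordeum),Escherichia),((Microtus,((Saimiri,Enhydra),Pinus)),Ursus))).
That clade has exactly 10 tips — every listed taxon and nothing else — so the group is monophyletic.

Yes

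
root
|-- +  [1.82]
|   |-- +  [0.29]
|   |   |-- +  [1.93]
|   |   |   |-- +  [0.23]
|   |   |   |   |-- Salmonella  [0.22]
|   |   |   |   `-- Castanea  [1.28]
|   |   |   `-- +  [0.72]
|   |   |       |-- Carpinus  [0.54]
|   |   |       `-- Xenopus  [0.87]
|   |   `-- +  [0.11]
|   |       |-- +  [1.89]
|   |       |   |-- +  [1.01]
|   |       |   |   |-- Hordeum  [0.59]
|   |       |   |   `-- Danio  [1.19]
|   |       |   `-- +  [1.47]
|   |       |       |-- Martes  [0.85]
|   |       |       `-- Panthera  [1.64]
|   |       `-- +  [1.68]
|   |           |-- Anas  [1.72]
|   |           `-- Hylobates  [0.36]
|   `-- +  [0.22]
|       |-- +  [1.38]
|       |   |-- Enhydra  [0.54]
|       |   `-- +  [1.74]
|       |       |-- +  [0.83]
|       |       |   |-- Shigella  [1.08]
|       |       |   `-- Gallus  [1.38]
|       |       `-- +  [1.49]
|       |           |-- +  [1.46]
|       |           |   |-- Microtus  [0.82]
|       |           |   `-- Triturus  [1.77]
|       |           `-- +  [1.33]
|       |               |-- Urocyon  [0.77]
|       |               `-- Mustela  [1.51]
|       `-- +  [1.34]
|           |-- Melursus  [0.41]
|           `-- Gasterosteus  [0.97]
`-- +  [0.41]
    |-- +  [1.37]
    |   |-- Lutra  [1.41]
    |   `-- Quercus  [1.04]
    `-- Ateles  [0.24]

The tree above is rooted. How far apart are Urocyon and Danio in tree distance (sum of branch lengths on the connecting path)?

11.42

The path runs Urocyon → … → MRCA → … → Danio; the MRCA is the node subtending ((((Salmonella,Castanea),(Carpinus,Xenopus)),(((Hordeum,Danio),(Martes,Panthera)),(Anas,Hylobates))),((Enhydra,((Shigella,Gallus),((Microtus,Triturus),(Urocyon,Mustela)))),(Melursus,Gasterosteus))).
Branch lengths along that path: 0.77 + 1.33 + 1.49 + 1.74 + 1.38 + 0.22 + 0.29 + 0.11 + 1.89 + 1.01 + 1.19 = 11.42.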